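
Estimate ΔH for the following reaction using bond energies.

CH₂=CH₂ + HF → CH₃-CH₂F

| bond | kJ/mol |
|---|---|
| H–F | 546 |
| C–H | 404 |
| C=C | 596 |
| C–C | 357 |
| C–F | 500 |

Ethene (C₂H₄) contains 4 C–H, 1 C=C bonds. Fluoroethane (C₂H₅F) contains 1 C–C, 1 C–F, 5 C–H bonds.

ΔH ≈ −119 kJ

Bonds broken (reactants):
  C–H: 4 × 404 = 1616
  C=C: 1 × 596 = 596
  H–F: 1 × 546 = 546
  Σ(broken) = 2758 kJ
Bonds formed (products):
  C–C: 1 × 357 = 357
  C–F: 1 × 500 = 500
  C–H: 5 × 404 = 2020
  Σ(formed) = 2877 kJ
ΔH = Σ(broken) − Σ(formed) = 2758 − 2877 = −119 kJ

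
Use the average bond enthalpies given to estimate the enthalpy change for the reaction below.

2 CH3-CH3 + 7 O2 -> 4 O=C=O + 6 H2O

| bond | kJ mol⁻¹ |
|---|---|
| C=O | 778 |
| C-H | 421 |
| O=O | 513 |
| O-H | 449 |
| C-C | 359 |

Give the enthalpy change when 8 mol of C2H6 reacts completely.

Bonds broken (reactants):
  C-C: 2 × 359 = 718
  C-H: 12 × 421 = 5052
  O=O: 7 × 513 = 3591
  Σ(broken) = 9361 kJ
Bonds formed (products):
  C=O: 8 × 778 = 6224
  O-H: 12 × 449 = 5388
  Σ(formed) = 11612 kJ
ΔH = Σ(broken) − Σ(formed) = 9361 − 11612 = −2251 kJ
For 4× the reaction as written: 4 × (−2251) = −9004 kJ

ΔH = −9004 kJ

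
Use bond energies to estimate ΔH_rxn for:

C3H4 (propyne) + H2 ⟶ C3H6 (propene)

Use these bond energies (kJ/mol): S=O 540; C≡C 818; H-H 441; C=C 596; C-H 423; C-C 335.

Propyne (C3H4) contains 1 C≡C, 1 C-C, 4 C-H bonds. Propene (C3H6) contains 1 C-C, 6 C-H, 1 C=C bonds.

ΔH ≈ −183 kJ

Bonds broken (reactants):
  C≡C: 1 × 818 = 818
  C-C: 1 × 335 = 335
  C-H: 4 × 423 = 1692
  H-H: 1 × 441 = 441
  Σ(broken) = 3286 kJ
Bonds formed (products):
  C-C: 1 × 335 = 335
  C-H: 6 × 423 = 2538
  C=C: 1 × 596 = 596
  Σ(formed) = 3469 kJ
ΔH = Σ(broken) − Σ(formed) = 3286 − 3469 = −183 kJ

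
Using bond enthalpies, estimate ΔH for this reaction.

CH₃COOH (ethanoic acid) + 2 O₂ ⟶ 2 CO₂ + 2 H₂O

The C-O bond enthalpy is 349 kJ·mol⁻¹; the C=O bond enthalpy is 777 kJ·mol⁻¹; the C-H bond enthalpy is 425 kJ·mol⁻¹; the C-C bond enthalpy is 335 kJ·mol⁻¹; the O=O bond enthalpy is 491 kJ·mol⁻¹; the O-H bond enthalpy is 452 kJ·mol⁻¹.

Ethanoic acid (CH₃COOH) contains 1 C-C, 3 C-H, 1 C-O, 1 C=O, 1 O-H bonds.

Bonds broken (reactants):
  C-C: 1 × 335 = 335
  C-H: 3 × 425 = 1275
  C-O: 1 × 349 = 349
  C=O: 1 × 777 = 777
  O-H: 1 × 452 = 452
  O=O: 2 × 491 = 982
  Σ(broken) = 4170 kJ
Bonds formed (products):
  C=O: 4 × 777 = 3108
  O-H: 4 × 452 = 1808
  Σ(formed) = 4916 kJ
ΔH = Σ(broken) − Σ(formed) = 4170 − 4916 = −746 kJ

ΔH ≈ −746 kJ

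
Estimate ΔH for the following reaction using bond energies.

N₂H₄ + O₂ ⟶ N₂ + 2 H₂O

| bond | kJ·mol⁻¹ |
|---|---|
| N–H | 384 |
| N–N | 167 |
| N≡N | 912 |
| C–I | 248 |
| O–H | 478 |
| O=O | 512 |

Bonds broken (reactants):
  N–H: 4 × 384 = 1536
  N–N: 1 × 167 = 167
  O=O: 1 × 512 = 512
  Σ(broken) = 2215 kJ
Bonds formed (products):
  N≡N: 1 × 912 = 912
  O–H: 4 × 478 = 1912
  Σ(formed) = 2824 kJ
ΔH = Σ(broken) − Σ(formed) = 2215 − 2824 = −609 kJ

ΔH ≈ −609 kJ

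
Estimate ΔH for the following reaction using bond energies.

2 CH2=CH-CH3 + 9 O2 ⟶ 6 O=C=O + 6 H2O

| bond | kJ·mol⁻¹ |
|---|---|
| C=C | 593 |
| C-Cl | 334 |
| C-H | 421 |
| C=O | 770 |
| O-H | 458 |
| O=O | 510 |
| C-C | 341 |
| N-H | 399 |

Bonds broken (reactants):
  C-C: 2 × 341 = 682
  C-H: 12 × 421 = 5052
  C=C: 2 × 593 = 1186
  O=O: 9 × 510 = 4590
  Σ(broken) = 11510 kJ
Bonds formed (products):
  C=O: 12 × 770 = 9240
  O-H: 12 × 458 = 5496
  Σ(formed) = 14736 kJ
ΔH = Σ(broken) − Σ(formed) = 11510 − 14736 = −3226 kJ

ΔH ≈ −3226 kJ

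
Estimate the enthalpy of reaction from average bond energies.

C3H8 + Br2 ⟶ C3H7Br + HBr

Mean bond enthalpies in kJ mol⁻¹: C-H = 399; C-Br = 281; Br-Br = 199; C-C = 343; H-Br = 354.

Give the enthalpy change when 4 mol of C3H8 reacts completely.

ΔH = −148 kJ

Bonds broken (reactants):
  Br-Br: 1 × 199 = 199
  C-C: 2 × 343 = 686
  C-H: 8 × 399 = 3192
  Σ(broken) = 4077 kJ
Bonds formed (products):
  C-Br: 1 × 281 = 281
  C-C: 2 × 343 = 686
  C-H: 7 × 399 = 2793
  H-Br: 1 × 354 = 354
  Σ(formed) = 4114 kJ
ΔH = Σ(broken) − Σ(formed) = 4077 − 4114 = −37 kJ
For 4× the reaction as written: 4 × (−37) = −148 kJ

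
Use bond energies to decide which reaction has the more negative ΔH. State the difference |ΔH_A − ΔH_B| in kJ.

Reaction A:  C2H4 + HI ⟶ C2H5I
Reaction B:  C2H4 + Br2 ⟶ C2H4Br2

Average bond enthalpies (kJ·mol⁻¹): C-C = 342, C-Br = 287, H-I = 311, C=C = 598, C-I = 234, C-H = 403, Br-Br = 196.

Reaction A:
  Bonds broken (reactants):
    C-H: 4 × 403 = 1612
    C=C: 1 × 598 = 598
    H-I: 1 × 311 = 311
    Σ(broken) = 2521 kJ
  Bonds formed (products):
    C-C: 1 × 342 = 342
    C-H: 5 × 403 = 2015
    C-I: 1 × 234 = 234
    Σ(formed) = 2591 kJ
  ΔH_A = 2521 − 2591 = −70 kJ
Reaction B:
  Bonds broken (reactants):
    Br-Br: 1 × 196 = 196
    C-H: 4 × 403 = 1612
    C=C: 1 × 598 = 598
    Σ(broken) = 2406 kJ
  Bonds formed (products):
    C-Br: 2 × 287 = 574
    C-C: 1 × 342 = 342
    C-H: 4 × 403 = 1612
    Σ(formed) = 2528 kJ
  ΔH_B = 2406 − 2528 = −122 kJ
ΔH_A − ΔH_B = +52 kJ, so reaction B has the more negative ΔH; |ΔH_A − ΔH_B| = 52 kJ.

Reaction B, by 52 kJ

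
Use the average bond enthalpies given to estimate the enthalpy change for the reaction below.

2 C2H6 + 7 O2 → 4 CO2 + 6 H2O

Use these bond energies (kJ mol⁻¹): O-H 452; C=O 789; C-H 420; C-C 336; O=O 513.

ΔH ≈ −2433 kJ

Bonds broken (reactants):
  C-C: 2 × 336 = 672
  C-H: 12 × 420 = 5040
  O=O: 7 × 513 = 3591
  Σ(broken) = 9303 kJ
Bonds formed (products):
  C=O: 8 × 789 = 6312
  O-H: 12 × 452 = 5424
  Σ(formed) = 11736 kJ
ΔH = Σ(broken) − Σ(formed) = 9303 − 11736 = −2433 kJ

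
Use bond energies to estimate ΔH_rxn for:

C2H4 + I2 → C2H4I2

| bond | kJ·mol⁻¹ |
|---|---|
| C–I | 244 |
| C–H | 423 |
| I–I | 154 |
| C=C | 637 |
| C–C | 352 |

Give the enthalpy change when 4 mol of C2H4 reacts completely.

ΔH = −196 kJ

Bonds broken (reactants):
  C–H: 4 × 423 = 1692
  C=C: 1 × 637 = 637
  I–I: 1 × 154 = 154
  Σ(broken) = 2483 kJ
Bonds formed (products):
  C–C: 1 × 352 = 352
  C–H: 4 × 423 = 1692
  C–I: 2 × 244 = 488
  Σ(formed) = 2532 kJ
ΔH = Σ(broken) − Σ(formed) = 2483 − 2532 = −49 kJ
For 4× the reaction as written: 4 × (−49) = −196 kJ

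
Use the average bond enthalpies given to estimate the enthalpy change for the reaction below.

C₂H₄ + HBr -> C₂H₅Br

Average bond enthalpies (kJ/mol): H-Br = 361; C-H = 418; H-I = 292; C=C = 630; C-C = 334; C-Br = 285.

Bonds broken (reactants):
  C-H: 4 × 418 = 1672
  C=C: 1 × 630 = 630
  H-Br: 1 × 361 = 361
  Σ(broken) = 2663 kJ
Bonds formed (products):
  C-Br: 1 × 285 = 285
  C-C: 1 × 334 = 334
  C-H: 5 × 418 = 2090
  Σ(formed) = 2709 kJ
ΔH = Σ(broken) − Σ(formed) = 2663 − 2709 = −46 kJ

ΔH ≈ −46 kJ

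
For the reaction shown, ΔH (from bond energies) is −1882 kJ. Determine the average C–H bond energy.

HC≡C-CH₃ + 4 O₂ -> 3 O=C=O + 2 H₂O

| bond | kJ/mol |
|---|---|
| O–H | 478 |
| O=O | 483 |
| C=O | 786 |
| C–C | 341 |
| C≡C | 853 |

D(C–H) ≈ 405 kJ/mol

Let D be the C–H bond energy.
Σ(broken) = 1×853 + 1×341 + 4×D + 4×483 = 3126 + 4D
Σ(formed) = 6×786 + 4×478 = 6628
ΔH = Σ(broken) − Σ(formed) = (3126 + 4D) − (6628) = −3502 + 4D
Setting this equal to −1882 kJ gives 4D = 1620, so D = 405 kJ/mol.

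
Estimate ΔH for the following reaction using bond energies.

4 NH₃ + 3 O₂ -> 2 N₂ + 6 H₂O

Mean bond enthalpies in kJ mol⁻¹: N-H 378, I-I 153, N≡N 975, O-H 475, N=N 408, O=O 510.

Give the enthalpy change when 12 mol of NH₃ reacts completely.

ΔH = −4752 kJ

Bonds broken (reactants):
  N-H: 12 × 378 = 4536
  O=O: 3 × 510 = 1530
  Σ(broken) = 6066 kJ
Bonds formed (products):
  N≡N: 2 × 975 = 1950
  O-H: 12 × 475 = 5700
  Σ(formed) = 7650 kJ
ΔH = Σ(broken) − Σ(formed) = 6066 − 7650 = −1584 kJ
For 3× the reaction as written: 3 × (−1584) = −4752 kJ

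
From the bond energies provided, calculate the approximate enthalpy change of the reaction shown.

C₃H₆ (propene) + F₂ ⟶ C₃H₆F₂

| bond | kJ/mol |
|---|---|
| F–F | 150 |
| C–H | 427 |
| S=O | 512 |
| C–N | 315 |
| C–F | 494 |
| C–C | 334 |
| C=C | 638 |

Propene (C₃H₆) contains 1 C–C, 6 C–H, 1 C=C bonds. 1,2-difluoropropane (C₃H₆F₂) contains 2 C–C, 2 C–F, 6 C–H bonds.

Bonds broken (reactants):
  C–C: 1 × 334 = 334
  C–H: 6 × 427 = 2562
  C=C: 1 × 638 = 638
  F–F: 1 × 150 = 150
  Σ(broken) = 3684 kJ
Bonds formed (products):
  C–C: 2 × 334 = 668
  C–F: 2 × 494 = 988
  C–H: 6 × 427 = 2562
  Σ(formed) = 4218 kJ
ΔH = Σ(broken) − Σ(formed) = 3684 − 4218 = −534 kJ

ΔH ≈ −534 kJ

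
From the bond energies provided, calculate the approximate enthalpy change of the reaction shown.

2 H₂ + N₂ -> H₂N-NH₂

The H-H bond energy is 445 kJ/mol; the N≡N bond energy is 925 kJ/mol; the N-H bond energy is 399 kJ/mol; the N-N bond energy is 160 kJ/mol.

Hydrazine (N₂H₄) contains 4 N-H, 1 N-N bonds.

Bonds broken (reactants):
  H-H: 2 × 445 = 890
  N≡N: 1 × 925 = 925
  Σ(broken) = 1815 kJ
Bonds formed (products):
  N-H: 4 × 399 = 1596
  N-N: 1 × 160 = 160
  Σ(formed) = 1756 kJ
ΔH = Σ(broken) − Σ(formed) = 1815 − 1756 = +59 kJ

ΔH ≈ +59 kJ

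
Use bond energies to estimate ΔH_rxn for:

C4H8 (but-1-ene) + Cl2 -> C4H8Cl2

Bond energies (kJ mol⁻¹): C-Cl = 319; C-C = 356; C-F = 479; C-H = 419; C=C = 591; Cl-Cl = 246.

ΔH ≈ −157 kJ

Bonds broken (reactants):
  C-C: 2 × 356 = 712
  C-H: 8 × 419 = 3352
  C=C: 1 × 591 = 591
  Cl-Cl: 1 × 246 = 246
  Σ(broken) = 4901 kJ
Bonds formed (products):
  C-C: 3 × 356 = 1068
  C-Cl: 2 × 319 = 638
  C-H: 8 × 419 = 3352
  Σ(formed) = 5058 kJ
ΔH = Σ(broken) − Σ(formed) = 4901 − 5058 = −157 kJ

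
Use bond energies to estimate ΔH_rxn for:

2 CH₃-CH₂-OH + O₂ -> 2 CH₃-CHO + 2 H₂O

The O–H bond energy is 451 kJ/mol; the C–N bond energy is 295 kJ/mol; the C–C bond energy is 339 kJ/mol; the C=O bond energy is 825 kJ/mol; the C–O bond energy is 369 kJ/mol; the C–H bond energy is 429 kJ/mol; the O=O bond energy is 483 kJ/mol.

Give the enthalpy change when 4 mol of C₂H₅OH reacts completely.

ΔH = −946 kJ

Bonds broken (reactants):
  C–C: 2 × 339 = 678
  C–H: 10 × 429 = 4290
  C–O: 2 × 369 = 738
  O–H: 2 × 451 = 902
  O=O: 1 × 483 = 483
  Σ(broken) = 7091 kJ
Bonds formed (products):
  C–C: 2 × 339 = 678
  C–H: 8 × 429 = 3432
  C=O: 2 × 825 = 1650
  O–H: 4 × 451 = 1804
  Σ(formed) = 7564 kJ
ΔH = Σ(broken) − Σ(formed) = 7091 − 7564 = −473 kJ
For 2× the reaction as written: 2 × (−473) = −946 kJ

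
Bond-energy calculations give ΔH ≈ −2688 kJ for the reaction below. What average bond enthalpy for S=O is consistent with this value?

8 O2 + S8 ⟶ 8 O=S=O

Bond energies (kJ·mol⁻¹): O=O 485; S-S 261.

D(S=O) ≈ 541 kJ/mol

Let D be the S=O bond energy.
Σ(broken) = 8×485 + 8×261 = 5968
Σ(formed) = 16×D = 16D
ΔH = Σ(broken) − Σ(formed) = (5968) − (16D) = +5968 − 16D
Setting this equal to −2688 kJ gives 16D = 8656, so D = 541 kJ/mol.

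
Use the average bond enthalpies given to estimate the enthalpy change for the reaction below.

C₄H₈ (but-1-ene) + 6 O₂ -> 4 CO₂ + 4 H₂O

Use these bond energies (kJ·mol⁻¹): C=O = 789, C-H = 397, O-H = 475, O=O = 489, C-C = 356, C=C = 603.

ΔH ≈ −2687 kJ

Bonds broken (reactants):
  C-C: 2 × 356 = 712
  C-H: 8 × 397 = 3176
  C=C: 1 × 603 = 603
  O=O: 6 × 489 = 2934
  Σ(broken) = 7425 kJ
Bonds formed (products):
  C=O: 8 × 789 = 6312
  O-H: 8 × 475 = 3800
  Σ(formed) = 10112 kJ
ΔH = Σ(broken) − Σ(formed) = 7425 − 10112 = −2687 kJ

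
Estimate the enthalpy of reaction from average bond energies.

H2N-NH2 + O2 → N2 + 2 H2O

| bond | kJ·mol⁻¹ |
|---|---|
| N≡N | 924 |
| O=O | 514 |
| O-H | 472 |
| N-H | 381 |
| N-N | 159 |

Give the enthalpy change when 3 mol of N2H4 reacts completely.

ΔH = −1845 kJ

Bonds broken (reactants):
  N-H: 4 × 381 = 1524
  N-N: 1 × 159 = 159
  O=O: 1 × 514 = 514
  Σ(broken) = 2197 kJ
Bonds formed (products):
  N≡N: 1 × 924 = 924
  O-H: 4 × 472 = 1888
  Σ(formed) = 2812 kJ
ΔH = Σ(broken) − Σ(formed) = 2197 − 2812 = −615 kJ
For 3× the reaction as written: 3 × (−615) = −1845 kJ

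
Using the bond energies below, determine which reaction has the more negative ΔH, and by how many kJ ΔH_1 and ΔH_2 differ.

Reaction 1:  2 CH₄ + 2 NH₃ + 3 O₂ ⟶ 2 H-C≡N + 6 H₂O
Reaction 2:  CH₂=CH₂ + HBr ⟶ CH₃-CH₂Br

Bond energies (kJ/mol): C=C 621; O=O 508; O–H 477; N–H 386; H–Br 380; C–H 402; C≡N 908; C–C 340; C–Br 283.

Reaction 1:
  Bonds broken (reactants):
    C–H: 8 × 402 = 3216
    N–H: 6 × 386 = 2316
    O=O: 3 × 508 = 1524
    Σ(broken) = 7056 kJ
  Bonds formed (products):
    C≡N: 2 × 908 = 1816
    C–H: 2 × 402 = 804
    O–H: 12 × 477 = 5724
    Σ(formed) = 8344 kJ
  ΔH_1 = 7056 − 8344 = −1288 kJ
Reaction 2:
  Bonds broken (reactants):
    C–H: 4 × 402 = 1608
    C=C: 1 × 621 = 621
    H–Br: 1 × 380 = 380
    Σ(broken) = 2609 kJ
  Bonds formed (products):
    C–Br: 1 × 283 = 283
    C–C: 1 × 340 = 340
    C–H: 5 × 402 = 2010
    Σ(formed) = 2633 kJ
  ΔH_2 = 2609 − 2633 = −24 kJ
ΔH_1 − ΔH_2 = −1264 kJ, so reaction 1 has the more negative ΔH; |ΔH_1 − ΔH_2| = 1264 kJ.

Reaction 1, by 1264 kJ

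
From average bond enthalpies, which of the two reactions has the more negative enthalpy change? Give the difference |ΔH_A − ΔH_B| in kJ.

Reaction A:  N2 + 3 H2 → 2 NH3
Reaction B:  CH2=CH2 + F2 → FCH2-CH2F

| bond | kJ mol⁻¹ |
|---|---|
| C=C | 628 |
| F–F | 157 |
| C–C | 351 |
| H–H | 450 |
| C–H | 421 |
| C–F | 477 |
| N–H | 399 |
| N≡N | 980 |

Reaction B, by 456 kJ

Reaction A:
  Bonds broken (reactants):
    H–H: 3 × 450 = 1350
    N≡N: 1 × 980 = 980
    Σ(broken) = 2330 kJ
  Bonds formed (products):
    N–H: 6 × 399 = 2394
    Σ(formed) = 2394 kJ
  ΔH_A = 2330 − 2394 = −64 kJ
Reaction B:
  Bonds broken (reactants):
    C–H: 4 × 421 = 1684
    C=C: 1 × 628 = 628
    F–F: 1 × 157 = 157
    Σ(broken) = 2469 kJ
  Bonds formed (products):
    C–C: 1 × 351 = 351
    C–F: 2 × 477 = 954
    C–H: 4 × 421 = 1684
    Σ(formed) = 2989 kJ
  ΔH_B = 2469 − 2989 = −520 kJ
ΔH_A − ΔH_B = +456 kJ, so reaction B has the more negative ΔH; |ΔH_A − ΔH_B| = 456 kJ.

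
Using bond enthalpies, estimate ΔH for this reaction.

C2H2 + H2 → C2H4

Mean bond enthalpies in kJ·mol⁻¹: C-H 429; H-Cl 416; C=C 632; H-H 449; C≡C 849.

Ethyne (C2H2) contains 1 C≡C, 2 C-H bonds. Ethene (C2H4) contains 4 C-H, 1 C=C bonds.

ΔH ≈ −192 kJ

Bonds broken (reactants):
  C≡C: 1 × 849 = 849
  C-H: 2 × 429 = 858
  H-H: 1 × 449 = 449
  Σ(broken) = 2156 kJ
Bonds formed (products):
  C-H: 4 × 429 = 1716
  C=C: 1 × 632 = 632
  Σ(formed) = 2348 kJ
ΔH = Σ(broken) − Σ(formed) = 2156 − 2348 = −192 kJ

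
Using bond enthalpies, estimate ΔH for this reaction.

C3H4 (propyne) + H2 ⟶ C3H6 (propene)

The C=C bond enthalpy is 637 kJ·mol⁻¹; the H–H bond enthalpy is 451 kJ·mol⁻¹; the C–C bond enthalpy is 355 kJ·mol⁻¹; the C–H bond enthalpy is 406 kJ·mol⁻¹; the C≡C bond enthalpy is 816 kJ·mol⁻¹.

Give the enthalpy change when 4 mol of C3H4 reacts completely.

Bonds broken (reactants):
  C≡C: 1 × 816 = 816
  C–C: 1 × 355 = 355
  C–H: 4 × 406 = 1624
  H–H: 1 × 451 = 451
  Σ(broken) = 3246 kJ
Bonds formed (products):
  C–C: 1 × 355 = 355
  C–H: 6 × 406 = 2436
  C=C: 1 × 637 = 637
  Σ(formed) = 3428 kJ
ΔH = Σ(broken) − Σ(formed) = 3246 − 3428 = −182 kJ
For 4× the reaction as written: 4 × (−182) = −728 kJ

ΔH = −728 kJ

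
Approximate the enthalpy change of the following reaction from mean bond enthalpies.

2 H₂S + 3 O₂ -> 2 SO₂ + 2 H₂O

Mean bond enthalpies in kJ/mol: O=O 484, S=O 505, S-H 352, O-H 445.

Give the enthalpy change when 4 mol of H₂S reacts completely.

Bonds broken (reactants):
  O=O: 3 × 484 = 1452
  S-H: 4 × 352 = 1408
  Σ(broken) = 2860 kJ
Bonds formed (products):
  O-H: 4 × 445 = 1780
  S=O: 4 × 505 = 2020
  Σ(formed) = 3800 kJ
ΔH = Σ(broken) − Σ(formed) = 2860 − 3800 = −940 kJ
For 2× the reaction as written: 2 × (−940) = −1880 kJ

ΔH = −1880 kJ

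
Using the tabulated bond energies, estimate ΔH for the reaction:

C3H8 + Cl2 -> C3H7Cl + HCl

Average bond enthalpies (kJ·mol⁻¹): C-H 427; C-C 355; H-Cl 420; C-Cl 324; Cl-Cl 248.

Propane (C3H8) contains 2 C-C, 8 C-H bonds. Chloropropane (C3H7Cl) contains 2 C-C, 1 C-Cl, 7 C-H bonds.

ΔH ≈ −69 kJ

Bonds broken (reactants):
  C-C: 2 × 355 = 710
  C-H: 8 × 427 = 3416
  Cl-Cl: 1 × 248 = 248
  Σ(broken) = 4374 kJ
Bonds formed (products):
  C-C: 2 × 355 = 710
  C-Cl: 1 × 324 = 324
  C-H: 7 × 427 = 2989
  H-Cl: 1 × 420 = 420
  Σ(formed) = 4443 kJ
ΔH = Σ(broken) − Σ(formed) = 4374 − 4443 = −69 kJ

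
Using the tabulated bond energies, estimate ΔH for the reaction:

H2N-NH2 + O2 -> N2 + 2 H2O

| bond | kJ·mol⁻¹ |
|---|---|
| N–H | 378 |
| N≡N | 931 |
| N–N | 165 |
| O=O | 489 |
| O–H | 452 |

Bonds broken (reactants):
  N–H: 4 × 378 = 1512
  N–N: 1 × 165 = 165
  O=O: 1 × 489 = 489
  Σ(broken) = 2166 kJ
Bonds formed (products):
  N≡N: 1 × 931 = 931
  O–H: 4 × 452 = 1808
  Σ(formed) = 2739 kJ
ΔH = Σ(broken) − Σ(formed) = 2166 − 2739 = −573 kJ

ΔH ≈ −573 kJ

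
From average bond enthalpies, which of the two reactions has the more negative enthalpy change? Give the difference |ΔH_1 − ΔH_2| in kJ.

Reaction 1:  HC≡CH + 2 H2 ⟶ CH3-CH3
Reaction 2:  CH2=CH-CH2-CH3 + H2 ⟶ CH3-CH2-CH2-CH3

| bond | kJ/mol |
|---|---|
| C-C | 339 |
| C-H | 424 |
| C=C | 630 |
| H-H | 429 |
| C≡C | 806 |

Reaction 1:
  Bonds broken (reactants):
    C≡C: 1 × 806 = 806
    C-H: 2 × 424 = 848
    H-H: 2 × 429 = 858
    Σ(broken) = 2512 kJ
  Bonds formed (products):
    C-C: 1 × 339 = 339
    C-H: 6 × 424 = 2544
    Σ(formed) = 2883 kJ
  ΔH_1 = 2512 − 2883 = −371 kJ
Reaction 2:
  Bonds broken (reactants):
    C-C: 2 × 339 = 678
    C-H: 8 × 424 = 3392
    C=C: 1 × 630 = 630
    H-H: 1 × 429 = 429
    Σ(broken) = 5129 kJ
  Bonds formed (products):
    C-C: 3 × 339 = 1017
    C-H: 10 × 424 = 4240
    Σ(formed) = 5257 kJ
  ΔH_2 = 5129 − 5257 = −128 kJ
ΔH_1 − ΔH_2 = −243 kJ, so reaction 1 has the more negative ΔH; |ΔH_1 − ΔH_2| = 243 kJ.

Reaction 1, by 243 kJ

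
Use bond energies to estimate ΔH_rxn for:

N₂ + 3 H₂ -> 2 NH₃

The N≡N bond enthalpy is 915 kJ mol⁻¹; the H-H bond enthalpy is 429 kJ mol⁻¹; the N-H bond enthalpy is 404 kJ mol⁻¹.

ΔH ≈ −222 kJ

Bonds broken (reactants):
  H-H: 3 × 429 = 1287
  N≡N: 1 × 915 = 915
  Σ(broken) = 2202 kJ
Bonds formed (products):
  N-H: 6 × 404 = 2424
  Σ(formed) = 2424 kJ
ΔH = Σ(broken) − Σ(formed) = 2202 − 2424 = −222 kJ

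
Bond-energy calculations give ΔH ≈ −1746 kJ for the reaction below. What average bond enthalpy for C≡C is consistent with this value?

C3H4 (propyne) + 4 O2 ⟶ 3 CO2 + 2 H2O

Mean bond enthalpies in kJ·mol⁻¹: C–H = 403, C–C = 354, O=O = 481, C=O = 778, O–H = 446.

D(C≡C) ≈ 816 kJ/mol

Let D be the C≡C bond energy.
Σ(broken) = 1×D + 1×354 + 4×403 + 4×481 = 3890 + D
Σ(formed) = 6×778 + 4×446 = 6452
ΔH = Σ(broken) − Σ(formed) = (3890 + D) − (6452) = −2562 + D
Setting this equal to −1746 kJ gives D = 816 kJ/mol.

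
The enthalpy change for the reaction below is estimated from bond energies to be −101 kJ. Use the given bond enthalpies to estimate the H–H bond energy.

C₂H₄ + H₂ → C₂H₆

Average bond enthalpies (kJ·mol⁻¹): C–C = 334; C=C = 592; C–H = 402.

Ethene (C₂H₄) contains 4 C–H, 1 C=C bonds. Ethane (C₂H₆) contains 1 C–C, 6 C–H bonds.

Let D be the H–H bond energy.
Σ(broken) = 4×402 + 1×592 + 1×D = 2200 + D
Σ(formed) = 1×334 + 6×402 = 2746
ΔH = Σ(broken) − Σ(formed) = (2200 + D) − (2746) = −546 + D
Setting this equal to −101 kJ gives D = 445 kJ/mol.

D(H–H) ≈ 445 kJ/mol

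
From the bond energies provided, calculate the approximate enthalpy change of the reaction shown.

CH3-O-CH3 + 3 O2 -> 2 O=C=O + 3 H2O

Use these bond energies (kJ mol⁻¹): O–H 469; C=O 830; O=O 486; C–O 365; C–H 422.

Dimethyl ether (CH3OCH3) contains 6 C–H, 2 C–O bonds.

Bonds broken (reactants):
  C–H: 6 × 422 = 2532
  C–O: 2 × 365 = 730
  O=O: 3 × 486 = 1458
  Σ(broken) = 4720 kJ
Bonds formed (products):
  C=O: 4 × 830 = 3320
  O–H: 6 × 469 = 2814
  Σ(formed) = 6134 kJ
ΔH = Σ(broken) − Σ(formed) = 4720 − 6134 = −1414 kJ

ΔH ≈ −1414 kJ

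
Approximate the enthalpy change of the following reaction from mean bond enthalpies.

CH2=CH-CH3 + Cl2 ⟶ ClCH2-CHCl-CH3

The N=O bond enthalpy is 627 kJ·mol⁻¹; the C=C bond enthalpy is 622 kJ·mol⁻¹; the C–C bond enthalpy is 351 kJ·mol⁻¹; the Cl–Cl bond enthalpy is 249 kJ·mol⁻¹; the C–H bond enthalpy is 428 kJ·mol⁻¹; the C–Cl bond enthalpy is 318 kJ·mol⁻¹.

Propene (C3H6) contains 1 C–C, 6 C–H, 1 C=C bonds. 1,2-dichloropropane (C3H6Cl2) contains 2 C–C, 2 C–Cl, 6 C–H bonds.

Bonds broken (reactants):
  C–C: 1 × 351 = 351
  C–H: 6 × 428 = 2568
  C=C: 1 × 622 = 622
  Cl–Cl: 1 × 249 = 249
  Σ(broken) = 3790 kJ
Bonds formed (products):
  C–C: 2 × 351 = 702
  C–Cl: 2 × 318 = 636
  C–H: 6 × 428 = 2568
  Σ(formed) = 3906 kJ
ΔH = Σ(broken) − Σ(formed) = 3790 − 3906 = −116 kJ

ΔH ≈ −116 kJ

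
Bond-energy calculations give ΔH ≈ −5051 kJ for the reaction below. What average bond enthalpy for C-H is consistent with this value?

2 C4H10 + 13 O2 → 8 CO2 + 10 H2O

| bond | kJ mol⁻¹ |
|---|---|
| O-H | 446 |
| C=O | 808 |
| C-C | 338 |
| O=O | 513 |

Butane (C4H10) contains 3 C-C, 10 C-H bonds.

Let D be the C-H bond energy.
Σ(broken) = 6×338 + 20×D + 13×513 = 8697 + 20D
Σ(formed) = 16×808 + 20×446 = 21848
ΔH = Σ(broken) − Σ(formed) = (8697 + 20D) − (21848) = −13151 + 20D
Setting this equal to −5051 kJ gives 20D = 8100, so D = 405 kJ/mol.

D(C-H) ≈ 405 kJ/mol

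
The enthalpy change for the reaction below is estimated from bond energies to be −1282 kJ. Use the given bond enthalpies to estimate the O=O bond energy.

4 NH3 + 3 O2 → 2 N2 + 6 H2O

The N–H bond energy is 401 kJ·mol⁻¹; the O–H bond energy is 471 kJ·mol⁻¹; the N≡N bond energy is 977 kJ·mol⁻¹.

Let D be the O=O bond energy.
Σ(broken) = 12×401 + 3×D = 4812 + 3D
Σ(formed) = 2×977 + 12×471 = 7606
ΔH = Σ(broken) − Σ(formed) = (4812 + 3D) − (7606) = −2794 + 3D
Setting this equal to −1282 kJ gives 3D = 1512, so D = 504 kJ/mol.

D(O=O) ≈ 504 kJ/mol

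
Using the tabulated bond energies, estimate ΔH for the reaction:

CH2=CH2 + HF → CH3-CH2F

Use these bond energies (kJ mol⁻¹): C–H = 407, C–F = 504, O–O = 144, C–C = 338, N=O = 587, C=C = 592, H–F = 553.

Bonds broken (reactants):
  C–H: 4 × 407 = 1628
  C=C: 1 × 592 = 592
  H–F: 1 × 553 = 553
  Σ(broken) = 2773 kJ
Bonds formed (products):
  C–C: 1 × 338 = 338
  C–F: 1 × 504 = 504
  C–H: 5 × 407 = 2035
  Σ(formed) = 2877 kJ
ΔH = Σ(broken) − Σ(formed) = 2773 − 2877 = −104 kJ

ΔH ≈ −104 kJ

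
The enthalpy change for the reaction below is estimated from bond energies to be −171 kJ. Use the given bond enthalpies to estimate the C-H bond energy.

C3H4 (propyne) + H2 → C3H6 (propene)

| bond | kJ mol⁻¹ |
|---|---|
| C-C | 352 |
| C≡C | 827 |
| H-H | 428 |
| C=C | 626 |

D(C-H) ≈ 400 kJ/mol

Let D be the C-H bond energy.
Σ(broken) = 1×827 + 1×352 + 4×D + 1×428 = 1607 + 4D
Σ(formed) = 1×352 + 6×D + 1×626 = 978 + 6D
ΔH = Σ(broken) − Σ(formed) = (1607 + 4D) − (978 + 6D) = +629 − 2D
Setting this equal to −171 kJ gives 2D = 800, so D = 400 kJ/mol.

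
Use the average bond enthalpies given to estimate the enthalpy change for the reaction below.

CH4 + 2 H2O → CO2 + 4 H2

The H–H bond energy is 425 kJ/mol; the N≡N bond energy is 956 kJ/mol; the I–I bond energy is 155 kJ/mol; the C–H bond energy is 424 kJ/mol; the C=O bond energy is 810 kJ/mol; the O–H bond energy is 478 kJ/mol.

Bonds broken (reactants):
  C–H: 4 × 424 = 1696
  O–H: 4 × 478 = 1912
  Σ(broken) = 3608 kJ
Bonds formed (products):
  C=O: 2 × 810 = 1620
  H–H: 4 × 425 = 1700
  Σ(formed) = 3320 kJ
ΔH = Σ(broken) − Σ(formed) = 3608 − 3320 = +288 kJ

ΔH ≈ +288 kJ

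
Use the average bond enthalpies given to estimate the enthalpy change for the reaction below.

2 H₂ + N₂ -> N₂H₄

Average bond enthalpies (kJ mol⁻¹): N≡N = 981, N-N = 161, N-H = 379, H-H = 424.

ΔH ≈ +152 kJ

Bonds broken (reactants):
  H-H: 2 × 424 = 848
  N≡N: 1 × 981 = 981
  Σ(broken) = 1829 kJ
Bonds formed (products):
  N-H: 4 × 379 = 1516
  N-N: 1 × 161 = 161
  Σ(formed) = 1677 kJ
ΔH = Σ(broken) − Σ(formed) = 1829 − 1677 = +152 kJ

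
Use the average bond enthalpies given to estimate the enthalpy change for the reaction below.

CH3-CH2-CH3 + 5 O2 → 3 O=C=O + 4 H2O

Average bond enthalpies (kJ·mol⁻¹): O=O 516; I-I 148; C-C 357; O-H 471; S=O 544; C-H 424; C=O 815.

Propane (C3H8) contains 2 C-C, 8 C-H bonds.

Bonds broken (reactants):
  C-C: 2 × 357 = 714
  C-H: 8 × 424 = 3392
  O=O: 5 × 516 = 2580
  Σ(broken) = 6686 kJ
Bonds formed (products):
  C=O: 6 × 815 = 4890
  O-H: 8 × 471 = 3768
  Σ(formed) = 8658 kJ
ΔH = Σ(broken) − Σ(formed) = 6686 − 8658 = −1972 kJ

ΔH ≈ −1972 kJ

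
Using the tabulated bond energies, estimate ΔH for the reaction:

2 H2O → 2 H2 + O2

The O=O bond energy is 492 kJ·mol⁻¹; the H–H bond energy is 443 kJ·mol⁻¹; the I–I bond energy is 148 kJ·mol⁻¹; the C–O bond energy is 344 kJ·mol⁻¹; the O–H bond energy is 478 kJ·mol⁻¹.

Bonds broken (reactants):
  O–H: 4 × 478 = 1912
  Σ(broken) = 1912 kJ
Bonds formed (products):
  H–H: 2 × 443 = 886
  O=O: 1 × 492 = 492
  Σ(formed) = 1378 kJ
ΔH = Σ(broken) − Σ(formed) = 1912 − 1378 = +534 kJ

ΔH ≈ +534 kJ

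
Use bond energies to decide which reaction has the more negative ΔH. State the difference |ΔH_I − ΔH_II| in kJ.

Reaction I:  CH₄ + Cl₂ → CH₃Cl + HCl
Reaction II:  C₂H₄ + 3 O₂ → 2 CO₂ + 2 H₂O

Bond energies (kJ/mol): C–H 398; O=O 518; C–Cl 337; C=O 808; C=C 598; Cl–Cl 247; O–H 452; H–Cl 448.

Reaction I:
  Bonds broken (reactants):
    C–H: 4 × 398 = 1592
    Cl–Cl: 1 × 247 = 247
    Σ(broken) = 1839 kJ
  Bonds formed (products):
    C–Cl: 1 × 337 = 337
    C–H: 3 × 398 = 1194
    H–Cl: 1 × 448 = 448
    Σ(formed) = 1979 kJ
  ΔH_I = 1839 − 1979 = −140 kJ
Reaction II:
  Bonds broken (reactants):
    C–H: 4 × 398 = 1592
    C=C: 1 × 598 = 598
    O=O: 3 × 518 = 1554
    Σ(broken) = 3744 kJ
  Bonds formed (products):
    C=O: 4 × 808 = 3232
    O–H: 4 × 452 = 1808
    Σ(formed) = 5040 kJ
  ΔH_II = 3744 − 5040 = −1296 kJ
ΔH_I − ΔH_II = +1156 kJ, so reaction II has the more negative ΔH; |ΔH_I − ΔH_II| = 1156 kJ.

Reaction II, by 1156 kJ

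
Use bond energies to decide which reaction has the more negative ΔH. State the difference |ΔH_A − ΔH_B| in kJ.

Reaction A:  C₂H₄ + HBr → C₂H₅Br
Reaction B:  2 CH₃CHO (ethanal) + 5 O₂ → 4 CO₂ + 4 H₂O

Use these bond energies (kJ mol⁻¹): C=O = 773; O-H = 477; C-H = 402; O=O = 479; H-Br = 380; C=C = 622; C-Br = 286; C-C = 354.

Reaction A:
  Bonds broken (reactants):
    C-H: 4 × 402 = 1608
    C=C: 1 × 622 = 622
    H-Br: 1 × 380 = 380
    Σ(broken) = 2610 kJ
  Bonds formed (products):
    C-Br: 1 × 286 = 286
    C-C: 1 × 354 = 354
    C-H: 5 × 402 = 2010
    Σ(formed) = 2650 kJ
  ΔH_A = 2610 − 2650 = −40 kJ
Reaction B:
  Bonds broken (reactants):
    C-C: 2 × 354 = 708
    C-H: 8 × 402 = 3216
    C=O: 2 × 773 = 1546
    O=O: 5 × 479 = 2395
    Σ(broken) = 7865 kJ
  Bonds formed (products):
    C=O: 8 × 773 = 6184
    O-H: 8 × 477 = 3816
    Σ(formed) = 10000 kJ
  ΔH_B = 7865 − 10000 = −2135 kJ
ΔH_A − ΔH_B = +2095 kJ, so reaction B has the more negative ΔH; |ΔH_A − ΔH_B| = 2095 kJ.

Reaction B, by 2095 kJ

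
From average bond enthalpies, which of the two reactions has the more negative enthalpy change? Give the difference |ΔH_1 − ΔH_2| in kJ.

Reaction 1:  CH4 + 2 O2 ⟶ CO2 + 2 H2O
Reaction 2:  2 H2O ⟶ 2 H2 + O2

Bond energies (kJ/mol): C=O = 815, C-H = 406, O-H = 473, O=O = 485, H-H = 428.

Reaction 1, by 1479 kJ

Reaction 1:
  Bonds broken (reactants):
    C-H: 4 × 406 = 1624
    O=O: 2 × 485 = 970
    Σ(broken) = 2594 kJ
  Bonds formed (products):
    C=O: 2 × 815 = 1630
    O-H: 4 × 473 = 1892
    Σ(formed) = 3522 kJ
  ΔH_1 = 2594 − 3522 = −928 kJ
Reaction 2:
  Bonds broken (reactants):
    O-H: 4 × 473 = 1892
    Σ(broken) = 1892 kJ
  Bonds formed (products):
    H-H: 2 × 428 = 856
    O=O: 1 × 485 = 485
    Σ(formed) = 1341 kJ
  ΔH_2 = 1892 − 1341 = +551 kJ
ΔH_1 − ΔH_2 = −1479 kJ, so reaction 1 has the more negative ΔH; |ΔH_1 − ΔH_2| = 1479 kJ.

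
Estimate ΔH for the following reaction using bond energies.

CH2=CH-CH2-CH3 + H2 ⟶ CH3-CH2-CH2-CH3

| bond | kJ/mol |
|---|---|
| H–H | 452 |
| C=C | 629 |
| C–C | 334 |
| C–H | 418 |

ΔH ≈ −89 kJ

Bonds broken (reactants):
  C–C: 2 × 334 = 668
  C–H: 8 × 418 = 3344
  C=C: 1 × 629 = 629
  H–H: 1 × 452 = 452
  Σ(broken) = 5093 kJ
Bonds formed (products):
  C–C: 3 × 334 = 1002
  C–H: 10 × 418 = 4180
  Σ(formed) = 5182 kJ
ΔH = Σ(broken) − Σ(formed) = 5093 − 5182 = −89 kJ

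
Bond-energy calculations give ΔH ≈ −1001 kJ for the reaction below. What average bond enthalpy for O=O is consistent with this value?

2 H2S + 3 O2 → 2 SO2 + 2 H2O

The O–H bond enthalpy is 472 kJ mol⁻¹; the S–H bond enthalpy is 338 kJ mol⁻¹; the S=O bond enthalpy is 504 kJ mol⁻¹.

Let D be the O=O bond energy.
Σ(broken) = 3×D + 4×338 = 1352 + 3D
Σ(formed) = 4×472 + 4×504 = 3904
ΔH = Σ(broken) − Σ(formed) = (1352 + 3D) − (3904) = −2552 + 3D
Setting this equal to −1001 kJ gives 3D = 1551, so D = 517 kJ/mol.

D(O=O) ≈ 517 kJ/mol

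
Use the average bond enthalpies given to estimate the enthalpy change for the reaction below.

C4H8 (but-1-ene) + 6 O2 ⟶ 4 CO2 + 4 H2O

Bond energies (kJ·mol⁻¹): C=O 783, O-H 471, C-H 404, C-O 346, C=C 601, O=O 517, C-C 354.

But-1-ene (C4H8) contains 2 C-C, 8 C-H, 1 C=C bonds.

Bonds broken (reactants):
  C-C: 2 × 354 = 708
  C-H: 8 × 404 = 3232
  C=C: 1 × 601 = 601
  O=O: 6 × 517 = 3102
  Σ(broken) = 7643 kJ
Bonds formed (products):
  C=O: 8 × 783 = 6264
  O-H: 8 × 471 = 3768
  Σ(formed) = 10032 kJ
ΔH = Σ(broken) − Σ(formed) = 7643 − 10032 = −2389 kJ

ΔH ≈ −2389 kJ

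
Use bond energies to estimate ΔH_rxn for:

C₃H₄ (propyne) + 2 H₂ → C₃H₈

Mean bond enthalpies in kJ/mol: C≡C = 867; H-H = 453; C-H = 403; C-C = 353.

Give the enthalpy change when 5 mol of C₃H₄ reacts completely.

ΔH = −960 kJ

Bonds broken (reactants):
  C≡C: 1 × 867 = 867
  C-C: 1 × 353 = 353
  C-H: 4 × 403 = 1612
  H-H: 2 × 453 = 906
  Σ(broken) = 3738 kJ
Bonds formed (products):
  C-C: 2 × 353 = 706
  C-H: 8 × 403 = 3224
  Σ(formed) = 3930 kJ
ΔH = Σ(broken) − Σ(formed) = 3738 − 3930 = −192 kJ
For 5× the reaction as written: 5 × (−192) = −960 kJ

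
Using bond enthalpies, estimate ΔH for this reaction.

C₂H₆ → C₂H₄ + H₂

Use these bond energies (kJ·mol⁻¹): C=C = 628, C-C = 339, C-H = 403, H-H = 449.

ΔH ≈ +68 kJ

Bonds broken (reactants):
  C-C: 1 × 339 = 339
  C-H: 6 × 403 = 2418
  Σ(broken) = 2757 kJ
Bonds formed (products):
  C-H: 4 × 403 = 1612
  C=C: 1 × 628 = 628
  H-H: 1 × 449 = 449
  Σ(formed) = 2689 kJ
ΔH = Σ(broken) − Σ(formed) = 2757 − 2689 = +68 kJ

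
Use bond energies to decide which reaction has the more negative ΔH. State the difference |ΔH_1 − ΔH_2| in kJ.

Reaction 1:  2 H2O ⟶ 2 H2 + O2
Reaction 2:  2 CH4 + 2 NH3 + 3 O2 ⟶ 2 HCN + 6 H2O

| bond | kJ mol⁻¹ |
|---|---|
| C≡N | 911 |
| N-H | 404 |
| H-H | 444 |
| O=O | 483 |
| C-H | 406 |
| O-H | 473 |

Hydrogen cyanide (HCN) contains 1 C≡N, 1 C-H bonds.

Reaction 2, by 1710 kJ

Reaction 1:
  Bonds broken (reactants):
    O-H: 4 × 473 = 1892
    Σ(broken) = 1892 kJ
  Bonds formed (products):
    H-H: 2 × 444 = 888
    O=O: 1 × 483 = 483
    Σ(formed) = 1371 kJ
  ΔH_1 = 1892 − 1371 = +521 kJ
Reaction 2:
  Bonds broken (reactants):
    C-H: 8 × 406 = 3248
    N-H: 6 × 404 = 2424
    O=O: 3 × 483 = 1449
    Σ(broken) = 7121 kJ
  Bonds formed (products):
    C≡N: 2 × 911 = 1822
    C-H: 2 × 406 = 812
    O-H: 12 × 473 = 5676
    Σ(formed) = 8310 kJ
  ΔH_2 = 7121 − 8310 = −1189 kJ
ΔH_1 − ΔH_2 = +1710 kJ, so reaction 2 has the more negative ΔH; |ΔH_1 − ΔH_2| = 1710 kJ.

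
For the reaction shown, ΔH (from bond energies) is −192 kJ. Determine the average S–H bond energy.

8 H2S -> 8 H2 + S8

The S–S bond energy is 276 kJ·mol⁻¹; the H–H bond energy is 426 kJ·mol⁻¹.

D(S–H) ≈ 339 kJ/mol

Let D be the S–H bond energy.
Σ(broken) = 16×D = 16D
Σ(formed) = 8×426 + 8×276 = 5616
ΔH = Σ(broken) − Σ(formed) = (16D) − (5616) = −5616 + 16D
Setting this equal to −192 kJ gives 16D = 5424, so D = 339 kJ/mol.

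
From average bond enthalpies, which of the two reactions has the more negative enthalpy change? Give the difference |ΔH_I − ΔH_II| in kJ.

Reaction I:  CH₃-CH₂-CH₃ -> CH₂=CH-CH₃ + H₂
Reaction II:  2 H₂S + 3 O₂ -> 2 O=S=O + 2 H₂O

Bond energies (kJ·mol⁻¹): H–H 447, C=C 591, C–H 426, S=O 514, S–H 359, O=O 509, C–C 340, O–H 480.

Reaction I:
  Bonds broken (reactants):
    C–C: 2 × 340 = 680
    C–H: 8 × 426 = 3408
    Σ(broken) = 4088 kJ
  Bonds formed (products):
    C–C: 1 × 340 = 340
    C–H: 6 × 426 = 2556
    C=C: 1 × 591 = 591
    H–H: 1 × 447 = 447
    Σ(formed) = 3934 kJ
  ΔH_I = 4088 − 3934 = +154 kJ
Reaction II:
  Bonds broken (reactants):
    O=O: 3 × 509 = 1527
    S–H: 4 × 359 = 1436
    Σ(broken) = 2963 kJ
  Bonds formed (products):
    O–H: 4 × 480 = 1920
    S=O: 4 × 514 = 2056
    Σ(formed) = 3976 kJ
  ΔH_II = 2963 − 3976 = −1013 kJ
ΔH_I − ΔH_II = +1167 kJ, so reaction II has the more negative ΔH; |ΔH_I − ΔH_II| = 1167 kJ.

Reaction II, by 1167 kJ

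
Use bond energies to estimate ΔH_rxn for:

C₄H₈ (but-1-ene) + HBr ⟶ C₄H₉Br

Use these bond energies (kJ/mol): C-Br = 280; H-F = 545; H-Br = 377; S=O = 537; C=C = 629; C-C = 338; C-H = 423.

ΔH ≈ −35 kJ

Bonds broken (reactants):
  C-C: 2 × 338 = 676
  C-H: 8 × 423 = 3384
  C=C: 1 × 629 = 629
  H-Br: 1 × 377 = 377
  Σ(broken) = 5066 kJ
Bonds formed (products):
  C-Br: 1 × 280 = 280
  C-C: 3 × 338 = 1014
  C-H: 9 × 423 = 3807
  Σ(formed) = 5101 kJ
ΔH = Σ(broken) − Σ(formed) = 5066 − 5101 = −35 kJ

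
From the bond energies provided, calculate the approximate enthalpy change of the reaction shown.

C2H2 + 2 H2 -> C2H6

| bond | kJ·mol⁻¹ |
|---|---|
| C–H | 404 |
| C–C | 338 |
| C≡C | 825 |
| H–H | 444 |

Bonds broken (reactants):
  C≡C: 1 × 825 = 825
  C–H: 2 × 404 = 808
  H–H: 2 × 444 = 888
  Σ(broken) = 2521 kJ
Bonds formed (products):
  C–C: 1 × 338 = 338
  C–H: 6 × 404 = 2424
  Σ(formed) = 2762 kJ
ΔH = Σ(broken) − Σ(formed) = 2521 − 2762 = −241 kJ

ΔH ≈ −241 kJ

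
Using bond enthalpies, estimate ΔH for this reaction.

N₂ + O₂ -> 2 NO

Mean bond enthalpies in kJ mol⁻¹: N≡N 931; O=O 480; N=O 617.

ΔH ≈ +177 kJ

Bonds broken (reactants):
  N≡N: 1 × 931 = 931
  O=O: 1 × 480 = 480
  Σ(broken) = 1411 kJ
Bonds formed (products):
  N=O: 2 × 617 = 1234
  Σ(formed) = 1234 kJ
ΔH = Σ(broken) − Σ(formed) = 1411 − 1234 = +177 kJ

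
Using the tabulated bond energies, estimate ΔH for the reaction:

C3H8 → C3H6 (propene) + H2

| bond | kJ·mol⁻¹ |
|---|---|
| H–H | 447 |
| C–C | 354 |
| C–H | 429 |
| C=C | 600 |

Bonds broken (reactants):
  C–C: 2 × 354 = 708
  C–H: 8 × 429 = 3432
  Σ(broken) = 4140 kJ
Bonds formed (products):
  C–C: 1 × 354 = 354
  C–H: 6 × 429 = 2574
  C=C: 1 × 600 = 600
  H–H: 1 × 447 = 447
  Σ(formed) = 3975 kJ
ΔH = Σ(broken) − Σ(formed) = 4140 − 3975 = +165 kJ

ΔH ≈ +165 kJ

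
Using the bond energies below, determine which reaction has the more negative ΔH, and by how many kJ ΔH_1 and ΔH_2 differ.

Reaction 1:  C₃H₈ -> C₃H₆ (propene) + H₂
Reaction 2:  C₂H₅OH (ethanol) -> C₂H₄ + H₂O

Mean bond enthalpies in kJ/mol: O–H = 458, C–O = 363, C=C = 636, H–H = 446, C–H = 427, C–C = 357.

Reaction 2, by 76 kJ

Reaction 1:
  Bonds broken (reactants):
    C–C: 2 × 357 = 714
    C–H: 8 × 427 = 3416
    Σ(broken) = 4130 kJ
  Bonds formed (products):
    C–C: 1 × 357 = 357
    C–H: 6 × 427 = 2562
    C=C: 1 × 636 = 636
    H–H: 1 × 446 = 446
    Σ(formed) = 4001 kJ
  ΔH_1 = 4130 − 4001 = +129 kJ
Reaction 2:
  Bonds broken (reactants):
    C–C: 1 × 357 = 357
    C–H: 5 × 427 = 2135
    C–O: 1 × 363 = 363
    O–H: 1 × 458 = 458
    Σ(broken) = 3313 kJ
  Bonds formed (products):
    C–H: 4 × 427 = 1708
    C=C: 1 × 636 = 636
    O–H: 2 × 458 = 916
    Σ(formed) = 3260 kJ
  ΔH_2 = 3313 − 3260 = +53 kJ
ΔH_1 − ΔH_2 = +76 kJ, so reaction 2 has the more negative ΔH; |ΔH_1 − ΔH_2| = 76 kJ.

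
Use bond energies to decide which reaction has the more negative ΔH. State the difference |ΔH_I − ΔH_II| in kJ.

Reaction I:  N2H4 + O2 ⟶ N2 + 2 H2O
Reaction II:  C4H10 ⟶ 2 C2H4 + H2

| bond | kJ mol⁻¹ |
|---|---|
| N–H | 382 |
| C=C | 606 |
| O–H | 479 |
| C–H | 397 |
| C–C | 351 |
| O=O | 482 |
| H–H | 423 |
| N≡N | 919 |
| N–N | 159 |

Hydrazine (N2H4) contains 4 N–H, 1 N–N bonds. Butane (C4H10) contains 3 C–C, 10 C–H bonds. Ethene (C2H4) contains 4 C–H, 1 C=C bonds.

Reaction I:
  Bonds broken (reactants):
    N–H: 4 × 382 = 1528
    N–N: 1 × 159 = 159
    O=O: 1 × 482 = 482
    Σ(broken) = 2169 kJ
  Bonds formed (products):
    N≡N: 1 × 919 = 919
    O–H: 4 × 479 = 1916
    Σ(formed) = 2835 kJ
  ΔH_I = 2169 − 2835 = −666 kJ
Reaction II:
  Bonds broken (reactants):
    C–C: 3 × 351 = 1053
    C–H: 10 × 397 = 3970
    Σ(broken) = 5023 kJ
  Bonds formed (products):
    C–H: 8 × 397 = 3176
    C=C: 2 × 606 = 1212
    H–H: 1 × 423 = 423
    Σ(formed) = 4811 kJ
  ΔH_II = 5023 − 4811 = +212 kJ
ΔH_I − ΔH_II = −878 kJ, so reaction I has the more negative ΔH; |ΔH_I − ΔH_II| = 878 kJ.

Reaction I, by 878 kJ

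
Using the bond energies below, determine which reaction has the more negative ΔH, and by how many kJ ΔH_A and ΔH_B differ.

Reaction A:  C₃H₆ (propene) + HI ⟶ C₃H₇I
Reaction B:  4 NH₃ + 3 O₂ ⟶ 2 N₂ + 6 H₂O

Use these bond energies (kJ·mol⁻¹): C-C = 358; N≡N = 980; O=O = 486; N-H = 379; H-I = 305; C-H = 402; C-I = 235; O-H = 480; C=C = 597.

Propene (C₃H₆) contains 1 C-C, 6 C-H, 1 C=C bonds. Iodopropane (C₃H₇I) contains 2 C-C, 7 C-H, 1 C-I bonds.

Reaction A:
  Bonds broken (reactants):
    C-C: 1 × 358 = 358
    C-H: 6 × 402 = 2412
    C=C: 1 × 597 = 597
    H-I: 1 × 305 = 305
    Σ(broken) = 3672 kJ
  Bonds formed (products):
    C-C: 2 × 358 = 716
    C-H: 7 × 402 = 2814
    C-I: 1 × 235 = 235
    Σ(formed) = 3765 kJ
  ΔH_A = 3672 − 3765 = −93 kJ
Reaction B:
  Bonds broken (reactants):
    N-H: 12 × 379 = 4548
    O=O: 3 × 486 = 1458
    Σ(broken) = 6006 kJ
  Bonds formed (products):
    N≡N: 2 × 980 = 1960
    O-H: 12 × 480 = 5760
    Σ(formed) = 7720 kJ
  ΔH_B = 6006 − 7720 = −1714 kJ
ΔH_A − ΔH_B = +1621 kJ, so reaction B has the more negative ΔH; |ΔH_A − ΔH_B| = 1621 kJ.

Reaction B, by 1621 kJ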